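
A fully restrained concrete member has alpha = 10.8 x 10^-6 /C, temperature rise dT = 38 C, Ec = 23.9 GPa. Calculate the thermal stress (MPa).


sigma = alpha * dT * Ec
= 10.8e-6 * 38 * 23.9 * 1000
= 9.809 MPa

9.809


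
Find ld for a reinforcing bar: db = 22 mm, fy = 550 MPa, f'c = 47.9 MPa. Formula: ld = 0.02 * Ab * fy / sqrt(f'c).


Ab = pi * 22^2 / 4 = 380.133 mm2
ld = 0.02 * 380.133 * 550 / sqrt(47.9)
= 604.2 mm

604.2


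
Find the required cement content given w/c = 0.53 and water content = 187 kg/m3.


Cement = water / (w/c)
= 187 / 0.53
= 352.8 kg/m3

352.8


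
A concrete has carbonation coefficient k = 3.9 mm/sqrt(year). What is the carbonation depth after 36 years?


depth = k * sqrt(t)
= 3.9 * sqrt(36)
= 23.4 mm

23.4


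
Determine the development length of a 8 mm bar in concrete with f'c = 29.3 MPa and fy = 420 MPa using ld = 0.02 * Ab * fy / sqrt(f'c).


Ab = pi * 8^2 / 4 = 50.265 mm2
ld = 0.02 * 50.265 * 420 / sqrt(29.3)
= 78.0 mm

78.0


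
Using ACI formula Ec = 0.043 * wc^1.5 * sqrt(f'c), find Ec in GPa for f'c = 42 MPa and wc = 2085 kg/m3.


Ec = 0.043 * 2085^1.5 * sqrt(42) / 1000
= 26.53 GPa

26.53


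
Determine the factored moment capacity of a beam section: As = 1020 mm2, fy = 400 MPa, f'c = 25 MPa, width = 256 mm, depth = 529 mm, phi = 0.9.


a = As * fy / (0.85 * f'c * b)
= 1020 * 400 / (0.85 * 25 * 256)
= 75.0 mm
Mn = As * fy * (d - a/2) / 10^6
= 200.532 kN-m
phi*Mn = 0.9 * 200.532 = 180.48 kN-m

180.48


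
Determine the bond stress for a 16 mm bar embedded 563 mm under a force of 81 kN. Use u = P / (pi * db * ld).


u = P / (pi * db * ld)
= 81 * 1000 / (pi * 16 * 563)
= 2.862 MPa

2.862


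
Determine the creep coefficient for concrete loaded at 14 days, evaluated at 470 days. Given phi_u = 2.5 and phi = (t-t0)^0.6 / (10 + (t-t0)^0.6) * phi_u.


dt = 470 - 14 = 456
phi = 456^0.6 / (10 + 456^0.6) * 2.5
= 1.994

1.994


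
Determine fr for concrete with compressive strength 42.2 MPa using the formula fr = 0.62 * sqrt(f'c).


fr = 0.62 * sqrt(42.2)
= 4.028 MPa

4.028


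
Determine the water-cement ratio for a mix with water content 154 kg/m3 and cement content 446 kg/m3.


w/c = water / cement
w/c = 154 / 446 = 0.345

0.345


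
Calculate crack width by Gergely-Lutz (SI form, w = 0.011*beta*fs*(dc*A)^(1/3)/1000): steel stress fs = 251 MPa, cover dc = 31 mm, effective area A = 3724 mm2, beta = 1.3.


w = 0.011 * beta * fs * (dc * A)^(1/3) / 1000
= 0.011 * 1.3 * 251 * (31 * 3724)^(1/3) / 1000
= 0.175 mm

0.175


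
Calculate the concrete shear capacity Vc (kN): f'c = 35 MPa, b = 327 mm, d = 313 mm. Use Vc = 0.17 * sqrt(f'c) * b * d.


Vc = 0.17 * sqrt(35) * 327 * 313 / 1000
= 102.94 kN

102.94


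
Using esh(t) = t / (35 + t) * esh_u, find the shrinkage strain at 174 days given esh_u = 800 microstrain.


esh(174) = 174 / (35 + 174) * 800
= 174 / 209 * 800
= 666.0 microstrain

666.0


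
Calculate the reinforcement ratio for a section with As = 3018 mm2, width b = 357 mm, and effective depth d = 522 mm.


rho = As / (b * d)
= 3018 / (357 * 522)
= 0.0162

0.0162


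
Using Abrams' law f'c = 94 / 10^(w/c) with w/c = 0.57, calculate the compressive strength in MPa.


f'c = 94 / 10^0.57
= 94 / 3.715
= 25.3 MPa

25.3


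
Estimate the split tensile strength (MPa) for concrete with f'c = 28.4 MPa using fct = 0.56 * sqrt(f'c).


fct = 0.56 * sqrt(28.4)
= 0.56 * 5.329
= 2.984 MPa

2.984


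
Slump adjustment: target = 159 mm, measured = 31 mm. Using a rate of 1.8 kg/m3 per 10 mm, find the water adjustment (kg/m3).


Difference = 159 - 31 = 128 mm
Water adjustment = 128 * 1.8 / 10 = 23.0 kg/m3

23.0


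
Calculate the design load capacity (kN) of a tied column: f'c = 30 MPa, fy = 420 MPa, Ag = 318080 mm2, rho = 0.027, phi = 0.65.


Ast = rho * Ag = 0.027 * 318080 = 8588.16 mm2
phi*Pn = 0.65 * 0.80 * (0.85 * 30 * (318080 - 8588.16) + 420 * 8588.16) / 1000
= 5979.52 kN

5979.52


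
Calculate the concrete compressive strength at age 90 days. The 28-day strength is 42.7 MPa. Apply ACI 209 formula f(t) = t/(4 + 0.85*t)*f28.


f(90) = 90 / (4 + 0.85 * 90) * 42.7
= 90 / 80.5 * 42.7
= 47.74 MPa

47.74


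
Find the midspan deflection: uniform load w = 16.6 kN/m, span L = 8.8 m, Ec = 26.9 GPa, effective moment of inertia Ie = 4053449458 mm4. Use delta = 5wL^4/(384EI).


Convert: L = 8.8 m = 8800 mm, Ec = 26.9 GPa = 26900 MPa
delta = 5 * 16.6 * 8800^4 / (384 * 26900 * 4053449458)
= 11.89 mm

11.89


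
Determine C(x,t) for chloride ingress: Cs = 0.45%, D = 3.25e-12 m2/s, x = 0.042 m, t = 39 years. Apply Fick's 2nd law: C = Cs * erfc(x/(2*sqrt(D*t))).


t_seconds = 39 * 365.25 * 24 * 3600 = 1230746400.0 s
arg = 0.042 / (2 * sqrt(3.25e-12 * 1230746400.0))
= 0.332
erfc(0.332) = 0.6387
C = 0.45 * 0.6387 = 0.2874%

0.2874


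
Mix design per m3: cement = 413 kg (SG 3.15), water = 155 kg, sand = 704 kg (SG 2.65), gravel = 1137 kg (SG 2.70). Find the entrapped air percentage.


Vol cement = 413 / (3.15 * 1000) = 0.131111 m3
Vol water = 155 / 1000 = 0.155 m3
Vol sand = 704 / (2.65 * 1000) = 0.26566 m3
Vol gravel = 1137 / (2.70 * 1000) = 0.421111 m3
Total solid + water volume = 0.972883 m3
Air = (1 - 0.972883) * 100 = 2.71%

2.71


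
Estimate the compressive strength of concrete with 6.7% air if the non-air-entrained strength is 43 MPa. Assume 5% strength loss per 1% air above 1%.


Strength loss = (6.7 - 1) * 5 = 28.5%
f'c = 43 * (1 - 28.5/100)
= 30.75 MPa

30.75


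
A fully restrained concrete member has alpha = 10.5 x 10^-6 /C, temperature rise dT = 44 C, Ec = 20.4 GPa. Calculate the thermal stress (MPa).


sigma = alpha * dT * Ec
= 10.5e-6 * 44 * 20.4 * 1000
= 9.425 MPa

9.425


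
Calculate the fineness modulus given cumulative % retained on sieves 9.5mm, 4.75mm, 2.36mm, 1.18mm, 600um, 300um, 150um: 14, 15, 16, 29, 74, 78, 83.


FM = sum(cumulative % retained) / 100
= 309 / 100
= 3.09

3.09


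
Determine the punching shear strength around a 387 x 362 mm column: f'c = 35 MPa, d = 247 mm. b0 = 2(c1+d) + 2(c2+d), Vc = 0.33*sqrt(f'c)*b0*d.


b0 = 2*(387 + 247) + 2*(362 + 247) = 2486 mm
Vc = 0.33 * sqrt(35) * 2486 * 247 / 1000
= 1198.8 kN

1198.8


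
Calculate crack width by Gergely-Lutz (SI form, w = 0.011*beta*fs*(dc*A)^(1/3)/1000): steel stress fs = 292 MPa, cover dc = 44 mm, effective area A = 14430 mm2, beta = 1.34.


w = 0.011 * beta * fs * (dc * A)^(1/3) / 1000
= 0.011 * 1.34 * 292 * (44 * 14430)^(1/3) / 1000
= 0.37 mm

0.37


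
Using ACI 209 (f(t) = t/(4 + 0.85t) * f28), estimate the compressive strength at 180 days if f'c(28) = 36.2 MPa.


f(180) = 180 / (4 + 0.85 * 180) * 36.2
= 180 / 157.0 * 36.2
= 41.5 MPa

41.5


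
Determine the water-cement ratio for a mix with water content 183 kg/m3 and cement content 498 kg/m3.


w/c = water / cement
w/c = 183 / 498 = 0.367

0.367


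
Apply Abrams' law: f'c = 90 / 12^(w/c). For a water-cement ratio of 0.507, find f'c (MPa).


f'c = 90 / 12^0.507
= 90 / 3.525
= 25.53 MPa

25.53


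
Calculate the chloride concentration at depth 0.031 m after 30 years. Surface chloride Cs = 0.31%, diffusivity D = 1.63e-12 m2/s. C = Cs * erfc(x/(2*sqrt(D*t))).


t_seconds = 30 * 365.25 * 24 * 3600 = 946728000.0 s
arg = 0.031 / (2 * sqrt(1.63e-12 * 946728000.0))
= 0.3946
erfc(0.3946) = 0.5768
C = 0.31 * 0.5768 = 0.1788%

0.1788


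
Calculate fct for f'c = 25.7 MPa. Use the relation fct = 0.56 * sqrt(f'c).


fct = 0.56 * sqrt(25.7)
= 0.56 * 5.07
= 2.839 MPa

2.839


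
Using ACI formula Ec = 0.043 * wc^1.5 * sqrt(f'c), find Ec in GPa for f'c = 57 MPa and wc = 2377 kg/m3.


Ec = 0.043 * 2377^1.5 * sqrt(57) / 1000
= 37.62 GPa

37.62


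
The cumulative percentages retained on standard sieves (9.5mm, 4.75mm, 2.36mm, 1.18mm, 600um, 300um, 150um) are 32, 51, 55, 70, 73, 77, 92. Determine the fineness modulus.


FM = sum(cumulative % retained) / 100
= 450 / 100
= 4.5

4.5


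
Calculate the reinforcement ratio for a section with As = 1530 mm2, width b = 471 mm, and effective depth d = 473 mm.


rho = As / (b * d)
= 1530 / (471 * 473)
= 0.0069

0.0069


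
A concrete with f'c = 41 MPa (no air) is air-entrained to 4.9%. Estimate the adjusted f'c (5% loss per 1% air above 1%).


Strength loss = (4.9 - 1) * 5 = 19.5%
f'c = 41 * (1 - 19.5/100)
= 33.0 MPa

33.0


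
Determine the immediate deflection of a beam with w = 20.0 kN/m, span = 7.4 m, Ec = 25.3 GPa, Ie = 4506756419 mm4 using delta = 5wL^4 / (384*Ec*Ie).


Convert: L = 7.4 m = 7400 mm, Ec = 25.3 GPa = 25300 MPa
delta = 5 * 20.0 * 7400^4 / (384 * 25300 * 4506756419)
= 6.85 mm

6.85


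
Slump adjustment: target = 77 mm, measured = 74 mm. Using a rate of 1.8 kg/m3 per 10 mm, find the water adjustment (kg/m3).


Difference = 77 - 74 = 3 mm
Water adjustment = 3 * 1.8 / 10 = 0.5 kg/m3

0.5


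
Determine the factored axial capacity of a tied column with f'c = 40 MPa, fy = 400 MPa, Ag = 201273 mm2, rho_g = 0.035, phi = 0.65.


Ast = rho * Ag = 0.035 * 201273 = 7044.555 mm2
phi*Pn = 0.65 * 0.80 * (0.85 * 40 * (201273 - 7044.555) + 400 * 7044.555) / 1000
= 4899.23 kN

4899.23


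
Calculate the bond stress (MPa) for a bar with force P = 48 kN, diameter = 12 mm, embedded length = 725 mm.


u = P / (pi * db * ld)
= 48 * 1000 / (pi * 12 * 725)
= 1.756 MPa

1.756


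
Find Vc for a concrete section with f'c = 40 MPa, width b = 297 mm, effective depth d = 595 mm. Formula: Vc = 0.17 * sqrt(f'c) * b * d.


Vc = 0.17 * sqrt(40) * 297 * 595 / 1000
= 190.0 kN

190.0


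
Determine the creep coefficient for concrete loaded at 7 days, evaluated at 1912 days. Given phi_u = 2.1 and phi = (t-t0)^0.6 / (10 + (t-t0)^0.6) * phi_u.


dt = 1912 - 7 = 1905
phi = 1905^0.6 / (10 + 1905^0.6) * 2.1
= 1.896

1.896


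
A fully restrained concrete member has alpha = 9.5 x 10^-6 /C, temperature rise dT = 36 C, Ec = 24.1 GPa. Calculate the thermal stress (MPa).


sigma = alpha * dT * Ec
= 9.5e-6 * 36 * 24.1 * 1000
= 8.242 MPa

8.242


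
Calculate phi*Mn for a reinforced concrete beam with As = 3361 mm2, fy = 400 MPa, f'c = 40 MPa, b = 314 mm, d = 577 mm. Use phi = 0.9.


a = As * fy / (0.85 * f'c * b)
= 3361 * 400 / (0.85 * 40 * 314)
= 125.9273 mm
Mn = As * fy * (d - a/2) / 10^6
= 691.0705 kN-m
phi*Mn = 0.9 * 691.0705 = 621.96 kN-m

621.96


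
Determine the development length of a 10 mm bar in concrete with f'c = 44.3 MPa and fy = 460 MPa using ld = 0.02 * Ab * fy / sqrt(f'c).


Ab = pi * 10^2 / 4 = 78.54 mm2
ld = 0.02 * 78.54 * 460 / sqrt(44.3)
= 108.6 mm

108.6


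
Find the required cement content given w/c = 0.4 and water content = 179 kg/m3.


Cement = water / (w/c)
= 179 / 0.4
= 447.5 kg/m3

447.5


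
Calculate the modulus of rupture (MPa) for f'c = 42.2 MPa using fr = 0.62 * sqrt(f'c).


fr = 0.62 * sqrt(42.2)
= 4.028 MPa

4.028


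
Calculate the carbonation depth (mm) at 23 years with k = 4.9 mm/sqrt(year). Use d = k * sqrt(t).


depth = k * sqrt(t)
= 4.9 * sqrt(23)
= 23.5 mm

23.5


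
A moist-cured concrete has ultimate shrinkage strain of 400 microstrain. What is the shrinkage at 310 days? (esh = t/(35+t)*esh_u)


esh(310) = 310 / (35 + 310) * 400
= 310 / 345 * 400
= 359.4 microstrain

359.4


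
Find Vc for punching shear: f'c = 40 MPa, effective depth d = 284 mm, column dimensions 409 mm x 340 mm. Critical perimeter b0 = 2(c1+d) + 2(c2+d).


b0 = 2*(409 + 284) + 2*(340 + 284) = 2634 mm
Vc = 0.33 * sqrt(40) * 2634 * 284 / 1000
= 1561.27 kN

1561.27


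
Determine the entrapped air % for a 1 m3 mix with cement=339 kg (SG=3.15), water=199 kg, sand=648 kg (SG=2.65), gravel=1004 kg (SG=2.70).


Vol cement = 339 / (3.15 * 1000) = 0.107619 m3
Vol water = 199 / 1000 = 0.199 m3
Vol sand = 648 / (2.65 * 1000) = 0.244528 m3
Vol gravel = 1004 / (2.70 * 1000) = 0.371852 m3
Total solid + water volume = 0.922999 m3
Air = (1 - 0.922999) * 100 = 7.7%

7.7


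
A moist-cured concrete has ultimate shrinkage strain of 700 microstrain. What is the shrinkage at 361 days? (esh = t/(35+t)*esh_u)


esh(361) = 361 / (35 + 361) * 700
= 361 / 396 * 700
= 638.1 microstrain

638.1


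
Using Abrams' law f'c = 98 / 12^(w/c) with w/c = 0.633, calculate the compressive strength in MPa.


f'c = 98 / 12^0.633
= 98 / 4.821
= 20.33 MPa

20.33


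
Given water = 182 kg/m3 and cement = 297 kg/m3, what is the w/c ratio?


w/c = water / cement
w/c = 182 / 297 = 0.613

0.613


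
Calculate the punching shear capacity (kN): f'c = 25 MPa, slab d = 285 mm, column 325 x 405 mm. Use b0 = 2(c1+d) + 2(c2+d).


b0 = 2*(325 + 285) + 2*(405 + 285) = 2600 mm
Vc = 0.33 * sqrt(25) * 2600 * 285 / 1000
= 1222.65 kN

1222.65


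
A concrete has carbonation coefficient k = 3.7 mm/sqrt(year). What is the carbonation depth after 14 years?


depth = k * sqrt(t)
= 3.7 * sqrt(14)
= 13.84 mm

13.84


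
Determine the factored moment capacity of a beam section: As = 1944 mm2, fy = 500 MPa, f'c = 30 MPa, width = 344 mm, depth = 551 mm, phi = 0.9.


a = As * fy / (0.85 * f'c * b)
= 1944 * 500 / (0.85 * 30 * 344)
= 110.8071 mm
Mn = As * fy * (d - a/2) / 10^6
= 481.7197 kN-m
phi*Mn = 0.9 * 481.7197 = 433.55 kN-m

433.55


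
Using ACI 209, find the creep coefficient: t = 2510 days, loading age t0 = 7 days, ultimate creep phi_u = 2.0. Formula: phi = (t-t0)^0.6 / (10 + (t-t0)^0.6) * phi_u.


dt = 2510 - 7 = 2503
phi = 2503^0.6 / (10 + 2503^0.6) * 2.0
= 1.833

1.833


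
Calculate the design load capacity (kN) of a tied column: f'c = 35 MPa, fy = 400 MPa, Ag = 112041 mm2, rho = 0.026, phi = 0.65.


Ast = rho * Ag = 0.026 * 112041 = 2913.066 mm2
phi*Pn = 0.65 * 0.80 * (0.85 * 35 * (112041 - 2913.066) + 400 * 2913.066) / 1000
= 2294.13 kN

2294.13


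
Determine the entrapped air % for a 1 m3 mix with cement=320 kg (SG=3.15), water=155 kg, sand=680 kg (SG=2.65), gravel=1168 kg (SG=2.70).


Vol cement = 320 / (3.15 * 1000) = 0.101587 m3
Vol water = 155 / 1000 = 0.155 m3
Vol sand = 680 / (2.65 * 1000) = 0.256604 m3
Vol gravel = 1168 / (2.70 * 1000) = 0.432593 m3
Total solid + water volume = 0.945784 m3
Air = (1 - 0.945784) * 100 = 5.42%

5.42


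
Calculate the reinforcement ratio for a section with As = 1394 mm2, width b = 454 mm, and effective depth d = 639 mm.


rho = As / (b * d)
= 1394 / (454 * 639)
= 0.0048

0.0048


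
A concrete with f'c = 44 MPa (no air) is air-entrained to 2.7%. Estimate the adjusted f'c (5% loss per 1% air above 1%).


Strength loss = (2.7 - 1) * 5 = 8.5%
f'c = 44 * (1 - 8.5/100)
= 40.26 MPa

40.26


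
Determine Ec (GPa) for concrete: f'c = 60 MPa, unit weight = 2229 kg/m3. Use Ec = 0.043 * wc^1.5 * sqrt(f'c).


Ec = 0.043 * 2229^1.5 * sqrt(60) / 1000
= 35.05 GPa

35.05


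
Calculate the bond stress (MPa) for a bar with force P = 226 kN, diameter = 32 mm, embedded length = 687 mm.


u = P / (pi * db * ld)
= 226 * 1000 / (pi * 32 * 687)
= 3.272 MPa

3.272


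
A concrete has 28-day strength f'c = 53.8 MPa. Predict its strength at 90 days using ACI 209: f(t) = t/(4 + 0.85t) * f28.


f(90) = 90 / (4 + 0.85 * 90) * 53.8
= 90 / 80.5 * 53.8
= 60.15 MPa

60.15


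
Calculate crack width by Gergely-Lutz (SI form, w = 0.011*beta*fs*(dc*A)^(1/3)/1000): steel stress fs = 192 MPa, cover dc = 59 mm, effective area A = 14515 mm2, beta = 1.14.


w = 0.011 * beta * fs * (dc * A)^(1/3) / 1000
= 0.011 * 1.14 * 192 * (59 * 14515)^(1/3) / 1000
= 0.229 mm

0.229


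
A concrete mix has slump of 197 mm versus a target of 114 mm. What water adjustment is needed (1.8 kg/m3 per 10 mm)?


Difference = 114 - 197 = -83 mm
Water adjustment = -83 * 1.8 / 10 = -14.9 kg/m3

-14.9


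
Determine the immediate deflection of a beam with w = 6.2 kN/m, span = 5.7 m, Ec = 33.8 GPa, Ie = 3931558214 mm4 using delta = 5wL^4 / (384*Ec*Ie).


Convert: L = 5.7 m = 5700 mm, Ec = 33.8 GPa = 33800 MPa
delta = 5 * 6.2 * 5700^4 / (384 * 33800 * 3931558214)
= 0.64 mm

0.64


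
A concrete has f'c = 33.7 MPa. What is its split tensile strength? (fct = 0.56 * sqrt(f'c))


fct = 0.56 * sqrt(33.7)
= 0.56 * 5.805
= 3.251 MPa

3.251


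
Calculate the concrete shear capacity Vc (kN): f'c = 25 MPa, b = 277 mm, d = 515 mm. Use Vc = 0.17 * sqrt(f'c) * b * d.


Vc = 0.17 * sqrt(25) * 277 * 515 / 1000
= 121.26 kN

121.26


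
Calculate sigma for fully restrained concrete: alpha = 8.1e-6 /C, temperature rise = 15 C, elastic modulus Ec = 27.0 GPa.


sigma = alpha * dT * Ec
= 8.1e-6 * 15 * 27.0 * 1000
= 3.28 MPa

3.28


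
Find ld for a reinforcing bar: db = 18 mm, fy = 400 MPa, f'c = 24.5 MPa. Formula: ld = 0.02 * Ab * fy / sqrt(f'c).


Ab = pi * 18^2 / 4 = 254.469 mm2
ld = 0.02 * 254.469 * 400 / sqrt(24.5)
= 411.3 mm

411.3


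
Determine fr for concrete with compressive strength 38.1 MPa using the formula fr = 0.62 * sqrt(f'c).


fr = 0.62 * sqrt(38.1)
= 3.827 MPa

3.827


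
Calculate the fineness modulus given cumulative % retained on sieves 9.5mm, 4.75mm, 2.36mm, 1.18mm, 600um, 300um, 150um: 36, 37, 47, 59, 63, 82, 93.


FM = sum(cumulative % retained) / 100
= 417 / 100
= 4.17

4.17


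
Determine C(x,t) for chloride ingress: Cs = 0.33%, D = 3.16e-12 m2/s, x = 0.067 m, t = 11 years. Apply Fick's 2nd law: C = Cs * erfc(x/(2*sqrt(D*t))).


t_seconds = 11 * 365.25 * 24 * 3600 = 347133600.0 s
arg = 0.067 / (2 * sqrt(3.16e-12 * 347133600.0))
= 1.0115
erfc(1.0115) = 0.1526
C = 0.33 * 0.1526 = 0.0504%

0.0504


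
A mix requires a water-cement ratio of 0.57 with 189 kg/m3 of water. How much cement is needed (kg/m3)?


Cement = water / (w/c)
= 189 / 0.57
= 331.6 kg/m3

331.6


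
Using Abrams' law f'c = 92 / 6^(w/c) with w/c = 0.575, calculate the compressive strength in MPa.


f'c = 92 / 6^0.575
= 92 / 2.802
= 32.84 MPa

32.84


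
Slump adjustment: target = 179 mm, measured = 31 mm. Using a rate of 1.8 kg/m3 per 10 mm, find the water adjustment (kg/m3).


Difference = 179 - 31 = 148 mm
Water adjustment = 148 * 1.8 / 10 = 26.6 kg/m3

26.6


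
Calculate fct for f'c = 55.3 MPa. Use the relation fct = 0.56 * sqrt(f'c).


fct = 0.56 * sqrt(55.3)
= 0.56 * 7.436
= 4.164 MPa

4.164


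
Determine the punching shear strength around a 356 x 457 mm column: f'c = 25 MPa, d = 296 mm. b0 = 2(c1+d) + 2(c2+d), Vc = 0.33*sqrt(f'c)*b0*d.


b0 = 2*(356 + 296) + 2*(457 + 296) = 2810 mm
Vc = 0.33 * sqrt(25) * 2810 * 296 / 1000
= 1372.4 kN

1372.4


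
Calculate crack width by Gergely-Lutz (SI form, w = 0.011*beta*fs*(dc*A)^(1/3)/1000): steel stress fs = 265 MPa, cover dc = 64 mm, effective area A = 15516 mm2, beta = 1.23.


w = 0.011 * beta * fs * (dc * A)^(1/3) / 1000
= 0.011 * 1.23 * 265 * (64 * 15516)^(1/3) / 1000
= 0.358 mm

0.358


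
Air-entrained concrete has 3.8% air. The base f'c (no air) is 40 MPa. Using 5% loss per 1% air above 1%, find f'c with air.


Strength loss = (3.8 - 1) * 5 = 14.0%
f'c = 40 * (1 - 14.0/100)
= 34.4 MPa

34.4


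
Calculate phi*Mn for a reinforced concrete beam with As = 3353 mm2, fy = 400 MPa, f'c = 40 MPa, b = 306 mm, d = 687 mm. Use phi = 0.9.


a = As * fy / (0.85 * f'c * b)
= 3353 * 400 / (0.85 * 40 * 306)
= 128.912 mm
Mn = As * fy * (d - a/2) / 10^6
= 834.956 kN-m
phi*Mn = 0.9 * 834.956 = 751.46 kN-m

751.46


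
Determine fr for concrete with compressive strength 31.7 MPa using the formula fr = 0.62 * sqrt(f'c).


fr = 0.62 * sqrt(31.7)
= 3.491 MPa

3.491


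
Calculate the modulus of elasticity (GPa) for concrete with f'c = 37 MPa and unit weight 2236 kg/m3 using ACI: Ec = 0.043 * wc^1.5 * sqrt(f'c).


Ec = 0.043 * 2236^1.5 * sqrt(37) / 1000
= 27.66 GPa

27.66


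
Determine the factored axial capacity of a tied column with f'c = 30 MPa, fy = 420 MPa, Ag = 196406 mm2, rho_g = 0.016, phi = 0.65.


Ast = rho * Ag = 0.016 * 196406 = 3142.496 mm2
phi*Pn = 0.65 * 0.80 * (0.85 * 30 * (196406 - 3142.496) + 420 * 3142.496) / 1000
= 3249.0 kN

3249.0


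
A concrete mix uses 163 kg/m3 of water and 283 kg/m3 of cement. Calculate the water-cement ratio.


w/c = water / cement
w/c = 163 / 283 = 0.576

0.576


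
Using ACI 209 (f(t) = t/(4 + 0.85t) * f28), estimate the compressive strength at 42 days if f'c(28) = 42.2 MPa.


f(42) = 42 / (4 + 0.85 * 42) * 42.2
= 42 / 39.7 * 42.2
= 44.64 MPa

44.64


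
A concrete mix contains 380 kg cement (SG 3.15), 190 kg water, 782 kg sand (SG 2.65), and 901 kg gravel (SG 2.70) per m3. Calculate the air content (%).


Vol cement = 380 / (3.15 * 1000) = 0.120635 m3
Vol water = 190 / 1000 = 0.19 m3
Vol sand = 782 / (2.65 * 1000) = 0.295094 m3
Vol gravel = 901 / (2.70 * 1000) = 0.333704 m3
Total solid + water volume = 0.939433 m3
Air = (1 - 0.939433) * 100 = 6.06%

6.06


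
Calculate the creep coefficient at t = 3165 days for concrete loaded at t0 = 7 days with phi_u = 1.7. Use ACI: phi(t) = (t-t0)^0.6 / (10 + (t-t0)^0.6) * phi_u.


dt = 3165 - 7 = 3158
phi = 3158^0.6 / (10 + 3158^0.6) * 1.7
= 1.575

1.575


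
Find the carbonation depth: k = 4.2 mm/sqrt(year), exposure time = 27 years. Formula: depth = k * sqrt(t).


depth = k * sqrt(t)
= 4.2 * sqrt(27)
= 21.82 mm

21.82


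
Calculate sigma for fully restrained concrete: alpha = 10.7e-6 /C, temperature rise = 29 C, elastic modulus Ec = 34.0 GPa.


sigma = alpha * dT * Ec
= 10.7e-6 * 29 * 34.0 * 1000
= 10.55 MPa

10.55


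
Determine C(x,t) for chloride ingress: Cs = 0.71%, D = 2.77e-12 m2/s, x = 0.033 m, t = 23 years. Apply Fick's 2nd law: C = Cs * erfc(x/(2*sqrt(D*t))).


t_seconds = 23 * 365.25 * 24 * 3600 = 725824800.0 s
arg = 0.033 / (2 * sqrt(2.77e-12 * 725824800.0))
= 0.368
erfc(0.368) = 0.6028
C = 0.71 * 0.6028 = 0.428%

0.428


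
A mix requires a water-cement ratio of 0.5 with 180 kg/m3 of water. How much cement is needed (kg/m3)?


Cement = water / (w/c)
= 180 / 0.5
= 360.0 kg/m3

360.0


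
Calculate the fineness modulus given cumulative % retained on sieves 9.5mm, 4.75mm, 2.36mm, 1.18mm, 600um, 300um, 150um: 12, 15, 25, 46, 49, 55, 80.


FM = sum(cumulative % retained) / 100
= 282 / 100
= 2.82

2.82


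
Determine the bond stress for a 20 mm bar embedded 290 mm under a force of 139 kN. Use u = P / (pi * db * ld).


u = P / (pi * db * ld)
= 139 * 1000 / (pi * 20 * 290)
= 7.628 MPa

7.628


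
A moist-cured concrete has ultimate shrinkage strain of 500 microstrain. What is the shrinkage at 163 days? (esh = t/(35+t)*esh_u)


esh(163) = 163 / (35 + 163) * 500
= 163 / 198 * 500
= 411.6 microstrain

411.6


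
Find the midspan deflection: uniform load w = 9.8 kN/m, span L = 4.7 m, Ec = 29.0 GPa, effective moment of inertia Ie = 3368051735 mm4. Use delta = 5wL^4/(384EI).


Convert: L = 4.7 m = 4700 mm, Ec = 29.0 GPa = 29000 MPa
delta = 5 * 9.8 * 4700^4 / (384 * 29000 * 3368051735)
= 0.64 mm

0.64


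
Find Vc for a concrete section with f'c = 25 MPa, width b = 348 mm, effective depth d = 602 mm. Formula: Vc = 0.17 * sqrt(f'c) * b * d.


Vc = 0.17 * sqrt(25) * 348 * 602 / 1000
= 178.07 kN

178.07


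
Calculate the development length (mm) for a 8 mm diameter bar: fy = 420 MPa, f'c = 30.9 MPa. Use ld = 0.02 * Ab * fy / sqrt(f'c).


Ab = pi * 8^2 / 4 = 50.265 mm2
ld = 0.02 * 50.265 * 420 / sqrt(30.9)
= 76.0 mm

76.0


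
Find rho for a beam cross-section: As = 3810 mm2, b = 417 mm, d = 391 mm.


rho = As / (b * d)
= 3810 / (417 * 391)
= 0.0234

0.0234


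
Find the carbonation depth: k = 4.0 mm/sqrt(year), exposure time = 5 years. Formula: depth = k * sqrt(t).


depth = k * sqrt(t)
= 4.0 * sqrt(5)
= 8.94 mm

8.94


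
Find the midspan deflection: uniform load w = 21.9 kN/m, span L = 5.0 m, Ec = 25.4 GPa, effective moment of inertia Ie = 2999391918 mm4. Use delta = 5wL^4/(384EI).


Convert: L = 5.0 m = 5000 mm, Ec = 25.4 GPa = 25400 MPa
delta = 5 * 21.9 * 5000^4 / (384 * 25400 * 2999391918)
= 2.34 mm

2.34


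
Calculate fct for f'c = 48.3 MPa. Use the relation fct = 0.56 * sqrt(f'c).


fct = 0.56 * sqrt(48.3)
= 0.56 * 6.95
= 3.892 MPa

3.892


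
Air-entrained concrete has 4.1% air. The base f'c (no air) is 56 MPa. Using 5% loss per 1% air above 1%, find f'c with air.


Strength loss = (4.1 - 1) * 5 = 15.5%
f'c = 56 * (1 - 15.5/100)
= 47.32 MPa

47.32


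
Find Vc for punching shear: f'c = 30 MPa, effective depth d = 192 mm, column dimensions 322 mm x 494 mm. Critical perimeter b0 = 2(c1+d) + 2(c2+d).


b0 = 2*(322 + 192) + 2*(494 + 192) = 2400 mm
Vc = 0.33 * sqrt(30) * 2400 * 192 / 1000
= 832.89 kN

832.89


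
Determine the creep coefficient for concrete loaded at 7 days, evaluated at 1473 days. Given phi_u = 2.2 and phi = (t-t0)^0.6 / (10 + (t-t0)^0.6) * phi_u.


dt = 1473 - 7 = 1466
phi = 1466^0.6 / (10 + 1466^0.6) * 2.2
= 1.954

1.954


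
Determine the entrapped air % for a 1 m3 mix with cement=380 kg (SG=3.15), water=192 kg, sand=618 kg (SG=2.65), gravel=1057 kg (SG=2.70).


Vol cement = 380 / (3.15 * 1000) = 0.120635 m3
Vol water = 192 / 1000 = 0.192 m3
Vol sand = 618 / (2.65 * 1000) = 0.233208 m3
Vol gravel = 1057 / (2.70 * 1000) = 0.391481 m3
Total solid + water volume = 0.937324 m3
Air = (1 - 0.937324) * 100 = 6.27%

6.27


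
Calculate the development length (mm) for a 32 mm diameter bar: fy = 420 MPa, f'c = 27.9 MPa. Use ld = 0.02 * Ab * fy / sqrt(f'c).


Ab = pi * 32^2 / 4 = 804.248 mm2
ld = 0.02 * 804.248 * 420 / sqrt(27.9)
= 1279.0 mm

1279.0


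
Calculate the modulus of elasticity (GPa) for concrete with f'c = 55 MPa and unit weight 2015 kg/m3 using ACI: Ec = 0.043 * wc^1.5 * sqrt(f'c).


Ec = 0.043 * 2015^1.5 * sqrt(55) / 1000
= 28.84 GPa

28.84


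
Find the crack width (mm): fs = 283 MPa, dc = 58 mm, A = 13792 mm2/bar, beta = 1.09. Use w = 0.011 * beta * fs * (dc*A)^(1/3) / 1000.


w = 0.011 * beta * fs * (dc * A)^(1/3) / 1000
= 0.011 * 1.09 * 283 * (58 * 13792)^(1/3) / 1000
= 0.315 mm

0.315


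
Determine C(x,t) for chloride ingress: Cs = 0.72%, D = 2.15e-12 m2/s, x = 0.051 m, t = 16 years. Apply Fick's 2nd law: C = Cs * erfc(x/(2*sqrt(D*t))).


t_seconds = 16 * 365.25 * 24 * 3600 = 504921600.0 s
arg = 0.051 / (2 * sqrt(2.15e-12 * 504921600.0))
= 0.7739
erfc(0.7739) = 0.2737
C = 0.72 * 0.2737 = 0.1971%

0.1971


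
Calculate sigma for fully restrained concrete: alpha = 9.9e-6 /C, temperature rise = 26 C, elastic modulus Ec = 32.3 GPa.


sigma = alpha * dT * Ec
= 9.9e-6 * 26 * 32.3 * 1000
= 8.314 MPa

8.314


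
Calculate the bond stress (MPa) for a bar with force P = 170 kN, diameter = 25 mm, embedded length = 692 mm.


u = P / (pi * db * ld)
= 170 * 1000 / (pi * 25 * 692)
= 3.128 MPa

3.128


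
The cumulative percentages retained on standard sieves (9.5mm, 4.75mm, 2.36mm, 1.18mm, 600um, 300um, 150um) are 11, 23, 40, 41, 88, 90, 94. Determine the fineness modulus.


FM = sum(cumulative % retained) / 100
= 387 / 100
= 3.87

3.87


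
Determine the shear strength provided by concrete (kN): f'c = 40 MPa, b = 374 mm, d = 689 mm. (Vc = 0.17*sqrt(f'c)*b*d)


Vc = 0.17 * sqrt(40) * 374 * 689 / 1000
= 277.06 kN

277.06


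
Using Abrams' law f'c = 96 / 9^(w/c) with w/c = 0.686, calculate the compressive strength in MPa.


f'c = 96 / 9^0.686
= 96 / 4.515
= 21.26 MPa

21.26


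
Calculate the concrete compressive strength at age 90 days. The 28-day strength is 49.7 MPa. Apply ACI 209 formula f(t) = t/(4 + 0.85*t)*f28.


f(90) = 90 / (4 + 0.85 * 90) * 49.7
= 90 / 80.5 * 49.7
= 55.57 MPa

55.57


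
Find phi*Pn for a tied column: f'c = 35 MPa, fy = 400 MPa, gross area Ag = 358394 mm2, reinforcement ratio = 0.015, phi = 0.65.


Ast = rho * Ag = 0.015 * 358394 = 5375.91 mm2
phi*Pn = 0.65 * 0.80 * (0.85 * 35 * (358394 - 5375.91) + 400 * 5375.91) / 1000
= 6579.38 kN

6579.38


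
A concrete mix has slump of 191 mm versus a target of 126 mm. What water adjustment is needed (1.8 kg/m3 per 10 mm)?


Difference = 126 - 191 = -65 mm
Water adjustment = -65 * 1.8 / 10 = -11.7 kg/m3

-11.7


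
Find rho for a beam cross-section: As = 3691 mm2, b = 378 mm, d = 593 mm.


rho = As / (b * d)
= 3691 / (378 * 593)
= 0.0165

0.0165


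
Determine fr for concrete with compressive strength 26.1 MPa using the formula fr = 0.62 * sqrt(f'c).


fr = 0.62 * sqrt(26.1)
= 3.167 MPa

3.167


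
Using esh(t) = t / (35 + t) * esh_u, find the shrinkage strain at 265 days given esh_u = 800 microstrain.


esh(265) = 265 / (35 + 265) * 800
= 265 / 300 * 800
= 706.7 microstrain

706.7


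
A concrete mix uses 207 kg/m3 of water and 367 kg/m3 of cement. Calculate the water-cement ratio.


w/c = water / cement
w/c = 207 / 367 = 0.564

0.564


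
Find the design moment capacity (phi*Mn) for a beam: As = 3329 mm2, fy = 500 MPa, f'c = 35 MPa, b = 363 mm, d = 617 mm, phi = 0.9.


a = As * fy / (0.85 * f'c * b)
= 3329 * 500 / (0.85 * 35 * 363)
= 154.1311 mm
Mn = As * fy * (d - a/2) / 10^6
= 898.7209 kN-m
phi*Mn = 0.9 * 898.7209 = 808.85 kN-m

808.85


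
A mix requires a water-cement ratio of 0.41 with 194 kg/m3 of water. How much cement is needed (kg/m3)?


Cement = water / (w/c)
= 194 / 0.41
= 473.2 kg/m3

473.2


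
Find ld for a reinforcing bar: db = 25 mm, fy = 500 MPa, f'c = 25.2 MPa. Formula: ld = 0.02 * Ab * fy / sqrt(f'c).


Ab = pi * 25^2 / 4 = 490.874 mm2
ld = 0.02 * 490.874 * 500 / sqrt(25.2)
= 977.8 mm

977.8


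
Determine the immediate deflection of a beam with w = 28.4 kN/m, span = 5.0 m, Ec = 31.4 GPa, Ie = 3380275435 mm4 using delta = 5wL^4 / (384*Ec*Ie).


Convert: L = 5.0 m = 5000 mm, Ec = 31.4 GPa = 31400 MPa
delta = 5 * 28.4 * 5000^4 / (384 * 31400 * 3380275435)
= 2.18 mm

2.18


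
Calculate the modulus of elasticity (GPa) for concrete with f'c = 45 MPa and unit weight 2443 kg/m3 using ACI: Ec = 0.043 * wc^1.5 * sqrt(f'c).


Ec = 0.043 * 2443^1.5 * sqrt(45) / 1000
= 34.83 GPa

34.83


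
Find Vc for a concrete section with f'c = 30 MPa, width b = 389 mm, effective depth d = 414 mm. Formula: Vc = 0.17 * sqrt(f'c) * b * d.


Vc = 0.17 * sqrt(30) * 389 * 414 / 1000
= 149.95 kN

149.95


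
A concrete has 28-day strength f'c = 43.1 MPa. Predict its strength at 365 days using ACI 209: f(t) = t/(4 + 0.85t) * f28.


f(365) = 365 / (4 + 0.85 * 365) * 43.1
= 365 / 314.25 * 43.1
= 50.06 MPa

50.06


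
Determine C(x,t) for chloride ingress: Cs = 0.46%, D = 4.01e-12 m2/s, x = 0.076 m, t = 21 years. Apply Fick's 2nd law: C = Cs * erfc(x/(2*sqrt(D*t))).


t_seconds = 21 * 365.25 * 24 * 3600 = 662709600.0 s
arg = 0.076 / (2 * sqrt(4.01e-12 * 662709600.0))
= 0.7371
erfc(0.7371) = 0.2972
C = 0.46 * 0.2972 = 0.1367%

0.1367


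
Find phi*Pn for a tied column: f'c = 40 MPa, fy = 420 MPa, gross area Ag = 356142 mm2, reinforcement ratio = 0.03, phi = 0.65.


Ast = rho * Ag = 0.03 * 356142 = 10684.26 mm2
phi*Pn = 0.65 * 0.80 * (0.85 * 40 * (356142 - 10684.26) + 420 * 10684.26) / 1000
= 8441.14 kN

8441.14


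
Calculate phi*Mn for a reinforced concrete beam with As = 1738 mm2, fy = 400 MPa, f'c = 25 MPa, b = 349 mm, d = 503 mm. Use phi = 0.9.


a = As * fy / (0.85 * f'c * b)
= 1738 * 400 / (0.85 * 25 * 349)
= 93.7401 mm
Mn = As * fy * (d - a/2) / 10^6
= 317.1015 kN-m
phi*Mn = 0.9 * 317.1015 = 285.39 kN-m

285.39


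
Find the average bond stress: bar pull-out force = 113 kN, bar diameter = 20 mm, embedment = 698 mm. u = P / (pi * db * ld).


u = P / (pi * db * ld)
= 113 * 1000 / (pi * 20 * 698)
= 2.577 MPa

2.577


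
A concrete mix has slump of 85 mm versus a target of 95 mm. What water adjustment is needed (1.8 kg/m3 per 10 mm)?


Difference = 95 - 85 = 10 mm
Water adjustment = 10 * 1.8 / 10 = 1.8 kg/m3

1.8


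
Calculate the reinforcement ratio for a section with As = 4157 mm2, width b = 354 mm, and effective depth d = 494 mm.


rho = As / (b * d)
= 4157 / (354 * 494)
= 0.0238

0.0238


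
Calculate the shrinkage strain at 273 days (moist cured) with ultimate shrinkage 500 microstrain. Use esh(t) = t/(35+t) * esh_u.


esh(273) = 273 / (35 + 273) * 500
= 273 / 308 * 500
= 443.2 microstrain

443.2


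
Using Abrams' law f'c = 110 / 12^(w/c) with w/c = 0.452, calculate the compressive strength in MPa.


f'c = 110 / 12^0.452
= 110 / 3.075
= 35.78 MPa

35.78


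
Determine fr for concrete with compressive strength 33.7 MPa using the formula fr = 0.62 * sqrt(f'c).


fr = 0.62 * sqrt(33.7)
= 3.599 MPa

3.599


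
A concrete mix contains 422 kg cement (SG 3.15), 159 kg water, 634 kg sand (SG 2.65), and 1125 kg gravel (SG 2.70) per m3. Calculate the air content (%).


Vol cement = 422 / (3.15 * 1000) = 0.133968 m3
Vol water = 159 / 1000 = 0.159 m3
Vol sand = 634 / (2.65 * 1000) = 0.239245 m3
Vol gravel = 1125 / (2.70 * 1000) = 0.416667 m3
Total solid + water volume = 0.94888 m3
Air = (1 - 0.94888) * 100 = 5.11%

5.11


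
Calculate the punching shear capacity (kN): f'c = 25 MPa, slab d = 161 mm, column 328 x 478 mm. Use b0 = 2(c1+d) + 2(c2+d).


b0 = 2*(328 + 161) + 2*(478 + 161) = 2256 mm
Vc = 0.33 * sqrt(25) * 2256 * 161 / 1000
= 599.31 kN

599.31


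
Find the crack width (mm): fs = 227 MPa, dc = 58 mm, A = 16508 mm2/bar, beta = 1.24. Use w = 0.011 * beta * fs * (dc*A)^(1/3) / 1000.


w = 0.011 * beta * fs * (dc * A)^(1/3) / 1000
= 0.011 * 1.24 * 227 * (58 * 16508)^(1/3) / 1000
= 0.305 mm

0.305


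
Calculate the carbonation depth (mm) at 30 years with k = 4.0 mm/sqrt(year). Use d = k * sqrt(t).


depth = k * sqrt(t)
= 4.0 * sqrt(30)
= 21.91 mm

21.91


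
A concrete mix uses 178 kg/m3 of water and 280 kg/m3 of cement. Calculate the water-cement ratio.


w/c = water / cement
w/c = 178 / 280 = 0.636

0.636


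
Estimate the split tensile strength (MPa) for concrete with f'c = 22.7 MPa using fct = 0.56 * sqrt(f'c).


fct = 0.56 * sqrt(22.7)
= 0.56 * 4.764
= 2.668 MPa

2.668


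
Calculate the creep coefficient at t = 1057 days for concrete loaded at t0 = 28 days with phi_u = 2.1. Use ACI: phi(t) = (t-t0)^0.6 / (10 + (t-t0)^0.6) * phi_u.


dt = 1057 - 28 = 1029
phi = 1029^0.6 / (10 + 1029^0.6) * 2.1
= 1.817

1.817


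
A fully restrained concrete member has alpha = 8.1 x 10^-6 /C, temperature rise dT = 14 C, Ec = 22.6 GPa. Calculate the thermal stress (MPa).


sigma = alpha * dT * Ec
= 8.1e-6 * 14 * 22.6 * 1000
= 2.563 MPa

2.563


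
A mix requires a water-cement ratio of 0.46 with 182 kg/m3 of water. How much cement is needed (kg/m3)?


Cement = water / (w/c)
= 182 / 0.46
= 395.7 kg/m3

395.7


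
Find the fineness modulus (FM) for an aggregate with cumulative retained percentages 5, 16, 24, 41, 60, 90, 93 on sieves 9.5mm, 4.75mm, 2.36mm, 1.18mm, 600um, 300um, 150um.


FM = sum(cumulative % retained) / 100
= 329 / 100
= 3.29

3.29


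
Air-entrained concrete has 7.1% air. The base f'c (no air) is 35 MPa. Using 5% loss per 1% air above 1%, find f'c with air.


Strength loss = (7.1 - 1) * 5 = 30.5%
f'c = 35 * (1 - 30.5/100)
= 24.33 MPa

24.33


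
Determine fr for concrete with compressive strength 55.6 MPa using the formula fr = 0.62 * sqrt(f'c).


fr = 0.62 * sqrt(55.6)
= 4.623 MPa

4.623


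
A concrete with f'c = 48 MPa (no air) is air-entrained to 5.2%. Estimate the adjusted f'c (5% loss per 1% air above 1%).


Strength loss = (5.2 - 1) * 5 = 21.0%
f'c = 48 * (1 - 21.0/100)
= 37.92 MPa

37.92


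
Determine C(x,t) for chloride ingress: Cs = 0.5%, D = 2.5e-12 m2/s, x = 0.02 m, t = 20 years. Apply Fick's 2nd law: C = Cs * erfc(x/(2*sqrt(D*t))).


t_seconds = 20 * 365.25 * 24 * 3600 = 631152000.0 s
arg = 0.02 / (2 * sqrt(2.5e-12 * 631152000.0))
= 0.2517
erfc(0.2517) = 0.7218
C = 0.5 * 0.7218 = 0.3609%

0.3609


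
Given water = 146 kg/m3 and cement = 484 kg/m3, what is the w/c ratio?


w/c = water / cement
w/c = 146 / 484 = 0.302

0.302


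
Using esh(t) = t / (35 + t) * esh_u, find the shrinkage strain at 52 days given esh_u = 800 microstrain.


esh(52) = 52 / (35 + 52) * 800
= 52 / 87 * 800
= 478.2 microstrain

478.2


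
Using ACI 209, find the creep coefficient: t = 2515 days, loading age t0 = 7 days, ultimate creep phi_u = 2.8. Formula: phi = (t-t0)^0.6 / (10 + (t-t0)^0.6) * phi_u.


dt = 2515 - 7 = 2508
phi = 2508^0.6 / (10 + 2508^0.6) * 2.8
= 2.566

2.566


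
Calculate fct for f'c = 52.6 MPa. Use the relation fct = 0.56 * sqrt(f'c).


fct = 0.56 * sqrt(52.6)
= 0.56 * 7.253
= 4.061 MPa

4.061


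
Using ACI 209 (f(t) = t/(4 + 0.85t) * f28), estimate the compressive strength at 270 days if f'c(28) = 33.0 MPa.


f(270) = 270 / (4 + 0.85 * 270) * 33.0
= 270 / 233.5 * 33.0
= 38.16 MPa

38.16


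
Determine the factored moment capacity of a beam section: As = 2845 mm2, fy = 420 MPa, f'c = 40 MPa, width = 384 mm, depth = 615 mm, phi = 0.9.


a = As * fy / (0.85 * f'c * b)
= 2845 * 420 / (0.85 * 40 * 384)
= 91.5211 mm
Mn = As * fy * (d - a/2) / 10^6
= 680.1842 kN-m
phi*Mn = 0.9 * 680.1842 = 612.17 kN-m

612.17


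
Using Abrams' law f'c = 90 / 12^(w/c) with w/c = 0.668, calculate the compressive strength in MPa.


f'c = 90 / 12^0.668
= 90 / 5.259
= 17.11 MPa

17.11


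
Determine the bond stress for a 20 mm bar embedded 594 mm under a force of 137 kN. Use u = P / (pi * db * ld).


u = P / (pi * db * ld)
= 137 * 1000 / (pi * 20 * 594)
= 3.671 MPa

3.671


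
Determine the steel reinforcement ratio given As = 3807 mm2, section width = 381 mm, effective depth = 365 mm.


rho = As / (b * d)
= 3807 / (381 * 365)
= 0.0274

0.0274


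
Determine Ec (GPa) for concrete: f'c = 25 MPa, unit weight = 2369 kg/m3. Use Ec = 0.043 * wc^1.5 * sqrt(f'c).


Ec = 0.043 * 2369^1.5 * sqrt(25) / 1000
= 24.79 GPa

24.79


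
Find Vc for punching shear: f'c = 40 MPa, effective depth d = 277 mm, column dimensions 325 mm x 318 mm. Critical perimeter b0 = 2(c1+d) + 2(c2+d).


b0 = 2*(325 + 277) + 2*(318 + 277) = 2394 mm
Vc = 0.33 * sqrt(40) * 2394 * 277 / 1000
= 1384.04 kN

1384.04


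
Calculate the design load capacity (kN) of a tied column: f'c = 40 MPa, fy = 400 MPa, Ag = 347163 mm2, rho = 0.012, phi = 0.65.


Ast = rho * Ag = 0.012 * 347163 = 4165.956 mm2
phi*Pn = 0.65 * 0.80 * (0.85 * 40 * (347163 - 4165.956) + 400 * 4165.956) / 1000
= 6930.71 kN

6930.71


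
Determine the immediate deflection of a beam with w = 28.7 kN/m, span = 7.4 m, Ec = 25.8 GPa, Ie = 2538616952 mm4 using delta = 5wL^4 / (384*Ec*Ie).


Convert: L = 7.4 m = 7400 mm, Ec = 25.8 GPa = 25800 MPa
delta = 5 * 28.7 * 7400^4 / (384 * 25800 * 2538616952)
= 17.11 mm

17.11


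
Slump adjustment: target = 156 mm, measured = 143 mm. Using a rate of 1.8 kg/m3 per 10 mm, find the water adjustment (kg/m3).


Difference = 156 - 143 = 13 mm
Water adjustment = 13 * 1.8 / 10 = 2.3 kg/m3

2.3


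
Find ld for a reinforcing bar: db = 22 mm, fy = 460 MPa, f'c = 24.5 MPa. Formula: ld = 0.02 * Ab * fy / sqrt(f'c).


Ab = pi * 22^2 / 4 = 380.133 mm2
ld = 0.02 * 380.133 * 460 / sqrt(24.5)
= 706.5 mm

706.5


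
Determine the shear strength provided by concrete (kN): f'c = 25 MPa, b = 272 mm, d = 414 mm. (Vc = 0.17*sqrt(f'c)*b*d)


Vc = 0.17 * sqrt(25) * 272 * 414 / 1000
= 95.72 kN

95.72


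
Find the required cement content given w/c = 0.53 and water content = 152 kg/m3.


Cement = water / (w/c)
= 152 / 0.53
= 286.8 kg/m3

286.8


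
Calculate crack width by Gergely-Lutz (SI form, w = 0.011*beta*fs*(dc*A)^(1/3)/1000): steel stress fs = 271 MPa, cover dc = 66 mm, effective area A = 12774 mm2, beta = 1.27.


w = 0.011 * beta * fs * (dc * A)^(1/3) / 1000
= 0.011 * 1.27 * 271 * (66 * 12774)^(1/3) / 1000
= 0.358 mm

0.358


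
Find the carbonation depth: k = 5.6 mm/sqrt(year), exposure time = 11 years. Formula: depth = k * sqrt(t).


depth = k * sqrt(t)
= 5.6 * sqrt(11)
= 18.57 mm

18.57


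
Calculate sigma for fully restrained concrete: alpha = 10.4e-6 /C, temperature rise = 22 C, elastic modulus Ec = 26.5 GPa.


sigma = alpha * dT * Ec
= 10.4e-6 * 22 * 26.5 * 1000
= 6.063 MPa

6.063
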